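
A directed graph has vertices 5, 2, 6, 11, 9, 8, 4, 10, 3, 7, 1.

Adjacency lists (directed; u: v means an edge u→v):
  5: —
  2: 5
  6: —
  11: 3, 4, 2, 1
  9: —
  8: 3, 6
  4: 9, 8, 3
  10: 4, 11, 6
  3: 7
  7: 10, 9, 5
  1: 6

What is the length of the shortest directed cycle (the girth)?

For each vertex v, BFS finds the shortest path from v back to v.
The shortest such closed walk is 10 → 4 → 3 → 7 → 10, length 4.

4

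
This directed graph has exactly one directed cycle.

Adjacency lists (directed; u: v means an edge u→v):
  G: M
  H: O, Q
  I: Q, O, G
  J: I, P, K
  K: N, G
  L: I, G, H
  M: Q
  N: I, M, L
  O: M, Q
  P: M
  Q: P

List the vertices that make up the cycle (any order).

DFS with gray/black marking from M:
M gray
  Q gray
    P gray
      P→M: M is gray → back edge
Back edge closes the cycle M → Q → P → M; its vertices are {M, P, Q}.

M, P, Q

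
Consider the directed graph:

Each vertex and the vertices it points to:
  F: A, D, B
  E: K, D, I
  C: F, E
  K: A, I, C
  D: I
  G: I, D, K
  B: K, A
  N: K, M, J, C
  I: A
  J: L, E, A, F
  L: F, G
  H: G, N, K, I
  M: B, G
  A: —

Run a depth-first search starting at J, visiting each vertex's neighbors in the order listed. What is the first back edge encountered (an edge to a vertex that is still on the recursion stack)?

C->F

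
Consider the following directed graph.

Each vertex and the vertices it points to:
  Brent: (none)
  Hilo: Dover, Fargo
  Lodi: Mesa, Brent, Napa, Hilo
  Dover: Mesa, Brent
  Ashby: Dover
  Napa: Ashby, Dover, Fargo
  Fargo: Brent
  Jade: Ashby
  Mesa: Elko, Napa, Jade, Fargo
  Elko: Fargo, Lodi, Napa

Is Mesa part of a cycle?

Yes

Mesa is on a cycle iff Mesa can reach itself via ≥1 edge.
Mesa → Elko → Lodi → Mesa — yes.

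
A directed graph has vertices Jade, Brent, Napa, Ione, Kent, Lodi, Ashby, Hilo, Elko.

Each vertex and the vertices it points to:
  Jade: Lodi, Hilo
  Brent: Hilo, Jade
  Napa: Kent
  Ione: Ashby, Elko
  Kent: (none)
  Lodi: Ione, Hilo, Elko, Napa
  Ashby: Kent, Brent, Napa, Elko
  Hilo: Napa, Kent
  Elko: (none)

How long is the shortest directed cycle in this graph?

For each vertex v, BFS finds the shortest path from v back to v.
The shortest such closed walk is Brent → Jade → Lodi → Ione → Ashby → Brent, length 5.

5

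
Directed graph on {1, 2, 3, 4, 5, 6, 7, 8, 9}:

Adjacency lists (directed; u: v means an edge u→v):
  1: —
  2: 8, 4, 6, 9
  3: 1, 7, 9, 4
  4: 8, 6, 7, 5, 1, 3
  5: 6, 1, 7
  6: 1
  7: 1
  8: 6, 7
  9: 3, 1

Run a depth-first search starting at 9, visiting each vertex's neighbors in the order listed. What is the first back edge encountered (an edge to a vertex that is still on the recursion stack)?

DFS from 9 (visiting each vertex's neighbors in the order listed); mark gray on enter, black on exit:
9 gray
  3 gray
    1 gray
    1 black
    7 gray
      7→1: 1 black — skip
    7 black
    3→9: 9 is gray → back edge
First back edge: 3 → 9.

3->9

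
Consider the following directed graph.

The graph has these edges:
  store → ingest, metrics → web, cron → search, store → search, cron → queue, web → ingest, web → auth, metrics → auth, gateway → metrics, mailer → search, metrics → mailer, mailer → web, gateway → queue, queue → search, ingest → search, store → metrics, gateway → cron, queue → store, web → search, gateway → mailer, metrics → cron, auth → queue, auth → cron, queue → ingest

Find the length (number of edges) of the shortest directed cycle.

For each vertex v, BFS finds the shortest path from v back to v.
The shortest such closed walk is metrics → cron → queue → store → metrics, length 4.

4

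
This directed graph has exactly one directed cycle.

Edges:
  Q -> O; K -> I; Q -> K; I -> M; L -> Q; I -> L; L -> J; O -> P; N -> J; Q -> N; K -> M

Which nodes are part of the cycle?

I, K, L, Q

DFS with gray/black marking from Q:
Q gray
  K gray
    M gray
    M black
    I gray
      L gray
        J gray
        J black
        L→Q: Q is gray → back edge
Back edge closes the cycle Q → K → I → L → Q; its vertices are {I, K, L, Q}.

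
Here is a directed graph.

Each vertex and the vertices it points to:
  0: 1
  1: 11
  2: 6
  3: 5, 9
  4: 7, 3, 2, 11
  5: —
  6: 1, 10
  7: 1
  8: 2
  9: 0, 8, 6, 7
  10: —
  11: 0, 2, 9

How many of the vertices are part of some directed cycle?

8

A vertex is on a directed cycle iff it belongs to a strongly connected component of size ≥ 2 (or has a self-loop).
The vertices on cycles are {0, 1, 2, 6, 7, 8, 9, 11} — 8 in total.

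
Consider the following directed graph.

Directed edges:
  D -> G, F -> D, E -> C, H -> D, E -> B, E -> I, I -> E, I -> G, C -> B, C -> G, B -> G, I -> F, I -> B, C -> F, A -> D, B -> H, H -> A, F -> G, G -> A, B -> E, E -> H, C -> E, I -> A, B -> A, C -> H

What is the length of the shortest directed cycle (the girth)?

For each vertex v, BFS finds the shortest path from v back to v.
The shortest such closed walk is E → B → E, length 2.

2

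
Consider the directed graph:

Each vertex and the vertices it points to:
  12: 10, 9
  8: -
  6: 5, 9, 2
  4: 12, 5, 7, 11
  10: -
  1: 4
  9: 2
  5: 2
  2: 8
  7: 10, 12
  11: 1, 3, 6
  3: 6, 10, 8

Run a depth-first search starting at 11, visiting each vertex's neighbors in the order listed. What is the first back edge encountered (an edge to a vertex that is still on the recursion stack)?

4->11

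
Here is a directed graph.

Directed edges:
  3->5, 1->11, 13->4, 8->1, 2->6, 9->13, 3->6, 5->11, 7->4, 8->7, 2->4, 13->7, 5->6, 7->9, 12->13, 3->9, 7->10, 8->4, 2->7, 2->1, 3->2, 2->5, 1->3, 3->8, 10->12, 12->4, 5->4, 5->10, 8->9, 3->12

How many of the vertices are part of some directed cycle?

A vertex is on a directed cycle iff it belongs to a strongly connected component of size ≥ 2 (or has a self-loop).
The vertices on cycles are {1, 2, 3, 7, 8, 9, 10, 12, 13} — 9 in total.

9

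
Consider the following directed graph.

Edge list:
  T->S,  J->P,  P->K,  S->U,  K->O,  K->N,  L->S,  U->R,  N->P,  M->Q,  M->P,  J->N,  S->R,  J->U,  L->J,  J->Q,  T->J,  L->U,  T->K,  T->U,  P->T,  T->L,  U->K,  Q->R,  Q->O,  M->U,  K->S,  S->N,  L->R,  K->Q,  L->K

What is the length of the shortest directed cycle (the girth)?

3

For each vertex v, BFS finds the shortest path from v back to v.
The shortest such closed walk is P → T → J → P, length 3.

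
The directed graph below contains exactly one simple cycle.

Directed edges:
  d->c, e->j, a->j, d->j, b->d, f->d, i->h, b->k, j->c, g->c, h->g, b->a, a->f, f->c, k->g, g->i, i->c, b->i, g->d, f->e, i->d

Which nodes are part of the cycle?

g, h, i

DFS with gray/black marking from g:
g gray
  d gray
    c gray
    c black
    j gray
      j→c: c black — skip
    j black
  d black
  i gray
    i→c: c black — skip
    i→d: d black — skip
    h gray
      h→g: g is gray → back edge
Back edge closes the cycle g → i → h → g; its vertices are {g, h, i}.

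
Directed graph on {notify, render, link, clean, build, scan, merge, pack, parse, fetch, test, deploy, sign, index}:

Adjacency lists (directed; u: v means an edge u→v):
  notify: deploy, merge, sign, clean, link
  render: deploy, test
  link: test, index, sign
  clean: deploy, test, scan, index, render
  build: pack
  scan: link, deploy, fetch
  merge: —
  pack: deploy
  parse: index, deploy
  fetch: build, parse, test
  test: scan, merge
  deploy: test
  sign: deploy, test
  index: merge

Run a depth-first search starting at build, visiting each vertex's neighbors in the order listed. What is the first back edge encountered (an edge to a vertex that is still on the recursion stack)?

link->test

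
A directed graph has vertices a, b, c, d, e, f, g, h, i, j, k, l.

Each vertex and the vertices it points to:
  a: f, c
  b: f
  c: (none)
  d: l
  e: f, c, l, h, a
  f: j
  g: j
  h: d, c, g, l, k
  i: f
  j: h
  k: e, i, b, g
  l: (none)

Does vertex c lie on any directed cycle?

c lies on a cycle iff there is a path from c back to itself.
Exploring from c, it never reaches itself; equivalently, its strongly connected component is a singleton.

No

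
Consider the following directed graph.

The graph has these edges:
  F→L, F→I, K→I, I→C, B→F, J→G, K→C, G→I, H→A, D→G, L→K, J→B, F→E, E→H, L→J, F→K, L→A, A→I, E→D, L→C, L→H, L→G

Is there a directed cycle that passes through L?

Yes

L is on a cycle iff L can reach itself via ≥1 edge.
L → J → B → F → L — yes.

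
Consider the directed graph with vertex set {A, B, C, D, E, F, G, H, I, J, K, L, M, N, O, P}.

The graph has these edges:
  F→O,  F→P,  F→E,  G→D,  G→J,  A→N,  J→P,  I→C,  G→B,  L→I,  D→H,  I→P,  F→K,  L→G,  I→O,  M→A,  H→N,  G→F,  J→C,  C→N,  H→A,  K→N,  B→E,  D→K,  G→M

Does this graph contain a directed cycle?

No

DFS with white/gray/black marking, starting from A:
A gray
  N gray
  N black
A black
B gray
  E gray
  E black
B black
C gray
  C→N: N black — skip
C black
D gray
  K gray
    K→N: N black — skip
  K black
  H gray
    H→A: A black — skip
    H→N: N black — skip
  H black
D black
F gray
  F→E: E black — skip
  P gray
  P black
  O gray
  O black
  F→K: K black — skip
F black
G gray
  G→B: B black — skip
  G→D: D black — skip
  J gray
    J→C: C black — skip
    J→P: P black — skip
  J black
  G→F: F black — skip
  M gray
    M→A: A black — skip
  M black
G black
I gray
  I→P: P black — skip
  I→O: O black — skip
  I→C: C black — skip
I black
L gray
  L→I: I black — skip
  L→G: G black — skip
L black
Every edge goes to a white or black vertex — no back edge, so the graph is acyclic.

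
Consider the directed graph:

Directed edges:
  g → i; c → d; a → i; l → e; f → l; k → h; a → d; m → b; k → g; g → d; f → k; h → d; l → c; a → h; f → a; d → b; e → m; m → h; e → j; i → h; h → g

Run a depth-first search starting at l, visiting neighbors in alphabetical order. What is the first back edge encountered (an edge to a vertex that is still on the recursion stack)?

i→h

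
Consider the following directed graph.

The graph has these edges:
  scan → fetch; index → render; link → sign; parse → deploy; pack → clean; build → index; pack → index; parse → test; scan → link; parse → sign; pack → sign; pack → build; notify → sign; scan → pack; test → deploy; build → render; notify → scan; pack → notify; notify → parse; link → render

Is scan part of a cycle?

scan is on a cycle iff scan can reach itself via ≥1 edge.
scan → pack → notify → scan — yes.

Yes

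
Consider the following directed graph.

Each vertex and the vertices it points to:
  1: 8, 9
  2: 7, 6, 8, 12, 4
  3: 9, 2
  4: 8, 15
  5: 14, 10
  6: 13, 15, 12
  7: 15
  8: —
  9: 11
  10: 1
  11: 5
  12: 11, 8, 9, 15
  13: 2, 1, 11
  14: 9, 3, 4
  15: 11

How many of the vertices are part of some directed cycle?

A vertex is on a directed cycle iff it belongs to a strongly connected component of size ≥ 2 (or has a self-loop).
The vertices on cycles are {1, 2, 3, 4, 5, 6, 7, 9, 10, 11, 12, 13, 14, 15} — 14 in total.

14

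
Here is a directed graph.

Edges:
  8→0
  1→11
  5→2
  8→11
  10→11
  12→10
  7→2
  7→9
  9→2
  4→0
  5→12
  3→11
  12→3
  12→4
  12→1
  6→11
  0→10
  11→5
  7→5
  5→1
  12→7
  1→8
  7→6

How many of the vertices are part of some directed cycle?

11

A vertex is on a directed cycle iff it belongs to a strongly connected component of size ≥ 2 (or has a self-loop).
The vertices on cycles are {0, 1, 3, 4, 5, 6, 7, 8, 10, 11, 12} — 11 in total.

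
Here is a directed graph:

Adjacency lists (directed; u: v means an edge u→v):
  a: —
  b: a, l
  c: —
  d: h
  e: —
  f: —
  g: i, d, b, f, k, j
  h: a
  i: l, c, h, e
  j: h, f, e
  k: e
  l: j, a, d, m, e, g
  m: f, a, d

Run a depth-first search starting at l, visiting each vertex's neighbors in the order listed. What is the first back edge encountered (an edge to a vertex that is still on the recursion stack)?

i->l

DFS from l (visiting each vertex's neighbors in the order listed); mark gray on enter, black on exit:
l gray
  j gray
    h gray
      a gray
      a black
    h black
    f gray
    f black
    e gray
    e black
  j black
  l→a: a black — skip
  d gray
    d→h: h black — skip
  d black
  m gray
    m→f: f black — skip
    m→a: a black — skip
    m→d: d black — skip
  m black
  l→e: e black — skip
  g gray
    i gray
      i→l: l is gray → back edge
First back edge: i → l.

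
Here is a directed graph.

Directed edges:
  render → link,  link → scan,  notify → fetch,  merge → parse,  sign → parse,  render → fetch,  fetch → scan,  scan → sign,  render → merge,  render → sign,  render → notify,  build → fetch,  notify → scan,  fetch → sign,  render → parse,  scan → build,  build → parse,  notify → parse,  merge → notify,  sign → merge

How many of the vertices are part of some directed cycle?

6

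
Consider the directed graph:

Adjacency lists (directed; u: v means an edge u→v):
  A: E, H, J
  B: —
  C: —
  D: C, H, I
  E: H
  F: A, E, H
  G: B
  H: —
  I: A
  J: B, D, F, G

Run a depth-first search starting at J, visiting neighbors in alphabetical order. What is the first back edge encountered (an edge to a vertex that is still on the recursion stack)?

A→J

DFS from J (visiting neighbors in alphabetical order); mark gray on enter, black on exit:
J gray
  B gray
  B black
  D gray
    C gray
    C black
    H gray
    H black
    I gray
      A gray
        E gray
          E→H: H black — skip
        E black
        A→H: H black — skip
        A→J: J is gray → back edge
First back edge: A → J.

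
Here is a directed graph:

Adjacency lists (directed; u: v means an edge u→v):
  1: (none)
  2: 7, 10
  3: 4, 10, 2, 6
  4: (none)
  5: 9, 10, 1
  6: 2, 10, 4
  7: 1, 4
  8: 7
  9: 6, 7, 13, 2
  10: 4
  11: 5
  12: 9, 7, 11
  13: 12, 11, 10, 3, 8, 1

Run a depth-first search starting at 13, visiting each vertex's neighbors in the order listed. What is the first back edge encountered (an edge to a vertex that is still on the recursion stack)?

DFS from 13 (visiting each vertex's neighbors in the order listed); mark gray on enter, black on exit:
13 gray
  12 gray
    9 gray
      6 gray
        2 gray
          7 gray
            1 gray
            1 black
            4 gray
            4 black
          7 black
          10 gray
            10→4: 4 black — skip
          10 black
        2 black
        6→10: 10 black — skip
        6→4: 4 black — skip
      6 black
      9→7: 7 black — skip
      9→13: 13 is gray → back edge
First back edge: 9 → 13.

9->13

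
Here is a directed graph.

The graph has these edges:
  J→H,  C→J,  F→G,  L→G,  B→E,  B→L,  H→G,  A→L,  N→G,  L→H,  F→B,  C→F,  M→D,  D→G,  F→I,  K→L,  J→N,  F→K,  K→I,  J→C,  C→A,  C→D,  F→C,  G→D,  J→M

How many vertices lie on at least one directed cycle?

5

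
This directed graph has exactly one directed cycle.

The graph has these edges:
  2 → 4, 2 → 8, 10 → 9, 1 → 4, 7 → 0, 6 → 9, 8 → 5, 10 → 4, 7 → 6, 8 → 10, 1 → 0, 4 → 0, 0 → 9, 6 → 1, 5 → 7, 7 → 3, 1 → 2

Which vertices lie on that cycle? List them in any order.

DFS with gray/black marking from 2:
2 gray
  8 gray
    10 gray
      9 gray
      9 black
      4 gray
        0 gray
          0→9: 9 black — skip
        0 black
      4 black
    10 black
    5 gray
      7 gray
        3 gray
        3 black
        6 gray
          1 gray
            1→2: 2 is gray → back edge
Back edge closes the cycle 2 → 8 → 5 → 7 → 6 → 1 → 2; its vertices are {1, 2, 5, 6, 7, 8}.

1, 2, 5, 6, 7, 8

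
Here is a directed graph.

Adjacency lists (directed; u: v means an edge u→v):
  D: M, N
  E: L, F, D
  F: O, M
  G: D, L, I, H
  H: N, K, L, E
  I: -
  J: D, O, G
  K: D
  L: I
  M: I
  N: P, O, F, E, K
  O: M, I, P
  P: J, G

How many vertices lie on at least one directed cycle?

A vertex is on a directed cycle iff it belongs to a strongly connected component of size ≥ 2 (or has a self-loop).
The vertices on cycles are {D, E, F, G, H, J, K, N, O, P} — 10 in total.

10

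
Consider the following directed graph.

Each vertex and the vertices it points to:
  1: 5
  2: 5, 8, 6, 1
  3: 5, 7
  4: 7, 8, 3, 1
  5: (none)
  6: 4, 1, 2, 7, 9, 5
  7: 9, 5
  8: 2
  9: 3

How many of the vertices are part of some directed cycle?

A vertex is on a directed cycle iff it belongs to a strongly connected component of size ≥ 2 (or has a self-loop).
The vertices on cycles are {2, 3, 4, 6, 7, 8, 9} — 7 in total.

7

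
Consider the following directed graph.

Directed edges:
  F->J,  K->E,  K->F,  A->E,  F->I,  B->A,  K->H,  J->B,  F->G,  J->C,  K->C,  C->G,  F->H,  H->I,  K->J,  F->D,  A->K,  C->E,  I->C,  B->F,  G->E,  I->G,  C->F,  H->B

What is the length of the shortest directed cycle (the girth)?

3

For each vertex v, BFS finds the shortest path from v back to v.
The shortest such closed walk is F → H → B → F, length 3.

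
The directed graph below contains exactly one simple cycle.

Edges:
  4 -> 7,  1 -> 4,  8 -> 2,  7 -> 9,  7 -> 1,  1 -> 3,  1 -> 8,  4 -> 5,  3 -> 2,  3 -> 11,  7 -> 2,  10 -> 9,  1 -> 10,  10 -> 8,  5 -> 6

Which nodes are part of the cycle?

DFS with gray/black marking from 1:
1 gray
  3 gray
    2 gray
    2 black
    11 gray
    11 black
  3 black
  10 gray
    8 gray
      8→2: 2 black — skip
    8 black
    9 gray
    9 black
  10 black
  4 gray
    7 gray
      7→1: 1 is gray → back edge
Back edge closes the cycle 1 → 4 → 7 → 1; its vertices are {1, 4, 7}.

1, 4, 7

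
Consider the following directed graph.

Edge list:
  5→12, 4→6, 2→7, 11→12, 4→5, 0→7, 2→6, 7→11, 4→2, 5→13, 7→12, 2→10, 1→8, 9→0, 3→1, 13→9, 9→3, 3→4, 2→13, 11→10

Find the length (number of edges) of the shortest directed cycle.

For each vertex v, BFS finds the shortest path from v back to v.
The shortest such closed walk is 9 → 3 → 4 → 2 → 13 → 9, length 5.

5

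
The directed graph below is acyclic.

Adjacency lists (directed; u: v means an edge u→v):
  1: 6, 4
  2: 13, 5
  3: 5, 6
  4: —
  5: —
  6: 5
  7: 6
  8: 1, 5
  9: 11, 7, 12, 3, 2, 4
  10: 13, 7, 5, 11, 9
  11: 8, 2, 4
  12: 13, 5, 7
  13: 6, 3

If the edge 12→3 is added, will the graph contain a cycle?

No

Adding 12→3 creates a cycle iff 3 can already reach 12.
Explore from 3: no path reaches 12. The graph stays acyclic.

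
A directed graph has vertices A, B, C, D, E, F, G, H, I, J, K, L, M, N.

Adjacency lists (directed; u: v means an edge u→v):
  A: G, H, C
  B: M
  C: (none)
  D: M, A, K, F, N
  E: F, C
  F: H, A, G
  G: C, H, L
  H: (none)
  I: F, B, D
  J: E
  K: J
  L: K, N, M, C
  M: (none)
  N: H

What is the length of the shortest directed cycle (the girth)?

6

For each vertex v, BFS finds the shortest path from v back to v.
The shortest such closed walk is F → G → L → K → J → E → F, length 6.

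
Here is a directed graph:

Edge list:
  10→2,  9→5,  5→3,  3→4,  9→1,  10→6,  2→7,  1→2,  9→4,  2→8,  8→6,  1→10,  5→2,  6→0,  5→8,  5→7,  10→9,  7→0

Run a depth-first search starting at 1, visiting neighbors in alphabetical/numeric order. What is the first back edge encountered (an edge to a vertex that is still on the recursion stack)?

9→1

DFS from 1 (visiting neighbors in alphabetical/numeric order); mark gray on enter, black on exit:
1 gray
  2 gray
    7 gray
      0 gray
      0 black
    7 black
    8 gray
      6 gray
        6→0: 0 black — skip
      6 black
    8 black
  2 black
  10 gray
    10→2: 2 black — skip
    10→6: 6 black — skip
    9 gray
      9→1: 1 is gray → back edge
First back edge: 9 → 1.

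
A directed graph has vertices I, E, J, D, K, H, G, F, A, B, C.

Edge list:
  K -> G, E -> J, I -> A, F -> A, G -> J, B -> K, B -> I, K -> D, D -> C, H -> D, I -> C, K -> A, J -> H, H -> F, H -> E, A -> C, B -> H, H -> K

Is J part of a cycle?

J is on a cycle iff J can reach itself via ≥1 edge.
J → H → E → J — yes.

Yes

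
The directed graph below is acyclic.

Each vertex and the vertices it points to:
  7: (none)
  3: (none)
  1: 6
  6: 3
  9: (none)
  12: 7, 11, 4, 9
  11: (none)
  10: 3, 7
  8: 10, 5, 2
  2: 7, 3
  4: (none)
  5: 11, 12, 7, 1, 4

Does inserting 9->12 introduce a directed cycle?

Adding 9→12 creates a cycle iff 12 can already reach 9.
Path from 12: 12 → 9.
So 12 → … → 9 → 12 is a cycle.

Yes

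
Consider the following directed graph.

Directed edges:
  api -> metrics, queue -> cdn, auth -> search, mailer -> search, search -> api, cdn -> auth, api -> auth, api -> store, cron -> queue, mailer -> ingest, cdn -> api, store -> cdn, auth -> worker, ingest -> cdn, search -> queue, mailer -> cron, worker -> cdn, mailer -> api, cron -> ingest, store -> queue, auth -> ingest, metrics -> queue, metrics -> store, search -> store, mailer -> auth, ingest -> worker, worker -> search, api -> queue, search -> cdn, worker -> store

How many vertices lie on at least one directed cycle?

9

A vertex is on a directed cycle iff it belongs to a strongly connected component of size ≥ 2 (or has a self-loop).
The vertices on cycles are {api, cdn, auth, queue, store, ingest, search, worker, metrics} — 9 in total.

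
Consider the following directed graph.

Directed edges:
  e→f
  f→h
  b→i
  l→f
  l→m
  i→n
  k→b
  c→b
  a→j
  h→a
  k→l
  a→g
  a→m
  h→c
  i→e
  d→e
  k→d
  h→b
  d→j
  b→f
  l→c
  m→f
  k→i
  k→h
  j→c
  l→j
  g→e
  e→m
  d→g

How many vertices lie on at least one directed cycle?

10

A vertex is on a directed cycle iff it belongs to a strongly connected component of size ≥ 2 (or has a self-loop).
The vertices on cycles are {a, b, c, e, f, g, h, i, j, m} — 10 in total.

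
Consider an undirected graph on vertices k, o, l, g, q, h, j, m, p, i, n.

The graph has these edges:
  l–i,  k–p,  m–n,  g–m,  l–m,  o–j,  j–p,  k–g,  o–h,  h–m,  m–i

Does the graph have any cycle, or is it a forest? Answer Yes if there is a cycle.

Yes

DFS, tracking each vertex's parent; an edge to a visited non-parent vertex closes a cycle.
Start from h:
visit h (parent –)
  visit m (parent h)
    visit n (parent m)
      n–m: parent, skip
    visit l (parent m)
      visit i (parent l)
        i–m: m visited and ≠ parent → cycle
Cycle: m – l – i – m.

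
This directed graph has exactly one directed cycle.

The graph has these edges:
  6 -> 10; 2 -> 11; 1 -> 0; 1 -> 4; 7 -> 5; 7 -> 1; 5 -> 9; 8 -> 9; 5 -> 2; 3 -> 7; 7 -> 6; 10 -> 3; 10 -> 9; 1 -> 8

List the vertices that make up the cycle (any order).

DFS with gray/black marking from 7:
7 gray
  1 gray
    8 gray
      9 gray
      9 black
    8 black
    4 gray
    4 black
    0 gray
    0 black
  1 black
  5 gray
    5→9: 9 black — skip
    2 gray
      11 gray
      11 black
    2 black
  5 black
  6 gray
    10 gray
      10→9: 9 black — skip
      3 gray
        3→7: 7 is gray → back edge
Back edge closes the cycle 7 → 6 → 10 → 3 → 7; its vertices are {3, 6, 7, 10}.

3, 6, 7, 10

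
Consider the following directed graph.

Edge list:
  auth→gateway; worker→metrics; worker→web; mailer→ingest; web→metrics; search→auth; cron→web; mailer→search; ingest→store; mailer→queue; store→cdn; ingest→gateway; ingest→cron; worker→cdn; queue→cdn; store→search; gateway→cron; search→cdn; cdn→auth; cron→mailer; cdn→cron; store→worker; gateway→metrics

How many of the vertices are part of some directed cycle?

10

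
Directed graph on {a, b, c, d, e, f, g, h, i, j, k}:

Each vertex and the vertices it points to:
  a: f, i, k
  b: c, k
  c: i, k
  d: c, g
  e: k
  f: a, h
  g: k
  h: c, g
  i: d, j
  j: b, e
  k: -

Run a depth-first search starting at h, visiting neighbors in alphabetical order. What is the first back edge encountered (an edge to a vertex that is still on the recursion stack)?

DFS from h (visiting neighbors in alphabetical order); mark gray on enter, black on exit:
h gray
  c gray
    i gray
      d gray
        d→c: c is gray → back edge
First back edge: d → c.

d->c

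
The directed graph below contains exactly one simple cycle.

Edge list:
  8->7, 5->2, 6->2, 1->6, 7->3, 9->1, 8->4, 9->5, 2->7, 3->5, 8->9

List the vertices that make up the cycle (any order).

2, 3, 5, 7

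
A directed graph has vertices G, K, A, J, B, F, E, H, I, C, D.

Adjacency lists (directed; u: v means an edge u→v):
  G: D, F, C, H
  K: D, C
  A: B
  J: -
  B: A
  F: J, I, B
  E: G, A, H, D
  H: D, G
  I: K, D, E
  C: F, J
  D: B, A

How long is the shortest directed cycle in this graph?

For each vertex v, BFS finds the shortest path from v back to v.
The shortest such closed walk is G → H → G, length 2.

2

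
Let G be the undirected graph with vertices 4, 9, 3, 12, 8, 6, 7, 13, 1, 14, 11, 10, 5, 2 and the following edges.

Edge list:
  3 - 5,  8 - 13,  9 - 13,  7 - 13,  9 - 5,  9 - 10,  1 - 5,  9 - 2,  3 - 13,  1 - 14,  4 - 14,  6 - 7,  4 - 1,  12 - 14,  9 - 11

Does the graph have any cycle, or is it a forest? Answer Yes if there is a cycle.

DFS, tracking each vertex's parent; an edge to a visited non-parent vertex closes a cycle.
Start from 1:
visit 1 (parent –)
  visit 14 (parent 1)
    visit 4 (parent 14)
      4–1: 1 visited and ≠ parent → cycle
Cycle: 1 – 14 – 4 – 1.

Yes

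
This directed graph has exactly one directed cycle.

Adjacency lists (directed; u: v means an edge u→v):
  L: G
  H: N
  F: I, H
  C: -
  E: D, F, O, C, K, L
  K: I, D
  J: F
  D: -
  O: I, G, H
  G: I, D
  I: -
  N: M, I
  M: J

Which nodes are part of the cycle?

F, H, J, M, N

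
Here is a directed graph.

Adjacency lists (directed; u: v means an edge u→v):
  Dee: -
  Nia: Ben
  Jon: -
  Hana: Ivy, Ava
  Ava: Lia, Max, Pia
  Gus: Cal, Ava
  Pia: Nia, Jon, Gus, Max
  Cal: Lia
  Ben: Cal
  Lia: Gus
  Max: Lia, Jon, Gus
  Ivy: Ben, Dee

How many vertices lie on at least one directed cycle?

A vertex is on a directed cycle iff it belongs to a strongly connected component of size ≥ 2 (or has a self-loop).
The vertices on cycles are {Ava, Ben, Cal, Gus, Lia, Max, Nia, Pia} — 8 in total.

8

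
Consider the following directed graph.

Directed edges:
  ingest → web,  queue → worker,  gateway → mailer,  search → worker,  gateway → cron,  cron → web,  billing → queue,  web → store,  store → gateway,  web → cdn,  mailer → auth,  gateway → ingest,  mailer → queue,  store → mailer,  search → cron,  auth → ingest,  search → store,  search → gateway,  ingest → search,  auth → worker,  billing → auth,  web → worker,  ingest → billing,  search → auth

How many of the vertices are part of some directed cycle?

9

A vertex is on a directed cycle iff it belongs to a strongly connected component of size ≥ 2 (or has a self-loop).
The vertices on cycles are {web, auth, cron, store, ingest, mailer, search, billing, gateway} — 9 in total.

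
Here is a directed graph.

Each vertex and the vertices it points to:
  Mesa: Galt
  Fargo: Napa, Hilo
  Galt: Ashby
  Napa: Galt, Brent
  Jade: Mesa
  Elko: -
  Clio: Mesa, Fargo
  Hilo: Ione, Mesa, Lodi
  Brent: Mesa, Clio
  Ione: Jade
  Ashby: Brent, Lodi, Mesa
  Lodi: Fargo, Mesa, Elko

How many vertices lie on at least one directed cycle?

A vertex is on a directed cycle iff it belongs to a strongly connected component of size ≥ 2 (or has a self-loop).
The vertices on cycles are {Clio, Galt, Hilo, Ione, Jade, Lodi, Mesa, Napa, Ashby, Brent, Fargo} — 11 in total.

11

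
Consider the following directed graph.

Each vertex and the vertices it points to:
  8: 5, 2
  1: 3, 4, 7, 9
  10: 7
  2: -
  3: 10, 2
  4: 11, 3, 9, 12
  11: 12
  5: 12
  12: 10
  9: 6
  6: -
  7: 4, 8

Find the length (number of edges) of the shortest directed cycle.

For each vertex v, BFS finds the shortest path from v back to v.
The shortest such closed walk is 4 → 3 → 10 → 7 → 4, length 4.

4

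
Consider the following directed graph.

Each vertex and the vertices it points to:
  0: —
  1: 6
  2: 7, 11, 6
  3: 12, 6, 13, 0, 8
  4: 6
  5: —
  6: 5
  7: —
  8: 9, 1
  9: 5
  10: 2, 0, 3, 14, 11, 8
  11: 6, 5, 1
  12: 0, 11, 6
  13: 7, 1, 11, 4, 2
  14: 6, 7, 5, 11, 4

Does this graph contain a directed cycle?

DFS with white/gray/black marking, starting from 10:
10 gray
  2 gray
    7 gray
    7 black
    11 gray
      6 gray
        5 gray
        5 black
      6 black
      11→5: 5 black — skip
      1 gray
        1→6: 6 black — skip
      1 black
    11 black
    2→6: 6 black — skip
  2 black
  0 gray
  0 black
  3 gray
    12 gray
      12→0: 0 black — skip
      12→11: 11 black — skip
      12→6: 6 black — skip
    12 black
    3→6: 6 black — skip
    13 gray
      13→7: 7 black — skip
      13→1: 1 black — skip
      13→11: 11 black — skip
      4 gray
        4→6: 6 black — skip
      4 black
      13→2: 2 black — skip
    13 black
    3→0: 0 black — skip
    8 gray
      9 gray
        9→5: 5 black — skip
      9 black
      8→1: 1 black — skip
    8 black
  3 black
  14 gray
    14→6: 6 black — skip
    14→7: 7 black — skip
    14→5: 5 black — skip
    14→11: 11 black — skip
    14→4: 4 black — skip
  14 black
  10→11: 11 black — skip
  10→8: 8 black — skip
10 black
Every edge goes to a white or black vertex — no back edge, so the graph is acyclic.

No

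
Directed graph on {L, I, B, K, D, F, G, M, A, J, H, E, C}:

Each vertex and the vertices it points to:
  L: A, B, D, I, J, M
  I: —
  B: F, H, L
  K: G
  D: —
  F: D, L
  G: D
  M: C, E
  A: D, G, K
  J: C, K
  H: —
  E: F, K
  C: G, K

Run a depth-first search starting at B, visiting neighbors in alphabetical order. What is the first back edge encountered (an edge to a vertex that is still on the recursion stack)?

L->B

DFS from B (visiting neighbors in alphabetical order); mark gray on enter, black on exit:
B gray
  F gray
    D gray
    D black
    L gray
      A gray
        A→D: D black — skip
        G gray
          G→D: D black — skip
        G black
        K gray
          K→G: G black — skip
        K black
      A black
      L→B: B is gray → back edge
First back edge: L → B.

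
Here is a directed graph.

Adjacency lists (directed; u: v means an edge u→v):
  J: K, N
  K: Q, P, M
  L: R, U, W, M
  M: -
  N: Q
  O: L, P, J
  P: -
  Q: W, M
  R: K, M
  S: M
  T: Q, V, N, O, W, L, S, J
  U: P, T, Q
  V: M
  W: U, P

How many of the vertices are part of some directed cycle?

A vertex is on a directed cycle iff it belongs to a strongly connected component of size ≥ 2 (or has a self-loop).
The vertices on cycles are {J, K, L, N, O, Q, R, T, U, W} — 10 in total.

10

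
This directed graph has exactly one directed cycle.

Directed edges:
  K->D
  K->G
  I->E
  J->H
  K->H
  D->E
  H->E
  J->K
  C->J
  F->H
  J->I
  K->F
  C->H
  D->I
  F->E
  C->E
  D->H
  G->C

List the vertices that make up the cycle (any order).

DFS with gray/black marking from K:
K gray
  G gray
    C gray
      H gray
        E gray
        E black
      H black
      J gray
        J→K: K is gray → back edge
Back edge closes the cycle K → G → C → J → K; its vertices are {C, G, J, K}.

C, G, J, K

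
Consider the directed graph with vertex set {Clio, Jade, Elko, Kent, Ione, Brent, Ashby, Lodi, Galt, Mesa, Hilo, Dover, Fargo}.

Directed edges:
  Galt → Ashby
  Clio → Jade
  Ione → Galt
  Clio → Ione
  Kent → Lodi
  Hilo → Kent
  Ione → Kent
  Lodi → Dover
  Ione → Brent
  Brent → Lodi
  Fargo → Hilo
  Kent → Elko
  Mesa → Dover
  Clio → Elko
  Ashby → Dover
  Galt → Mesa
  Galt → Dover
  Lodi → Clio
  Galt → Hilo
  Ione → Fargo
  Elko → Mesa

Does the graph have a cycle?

Yes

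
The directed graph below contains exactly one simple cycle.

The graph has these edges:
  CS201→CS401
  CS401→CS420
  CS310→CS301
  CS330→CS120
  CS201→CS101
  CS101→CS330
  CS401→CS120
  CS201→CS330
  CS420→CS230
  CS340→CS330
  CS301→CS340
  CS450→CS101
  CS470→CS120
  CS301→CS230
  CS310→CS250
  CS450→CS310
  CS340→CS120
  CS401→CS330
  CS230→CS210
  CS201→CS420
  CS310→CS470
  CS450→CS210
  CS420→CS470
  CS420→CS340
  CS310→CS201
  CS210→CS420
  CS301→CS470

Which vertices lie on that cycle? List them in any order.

CS210, CS230, CS420

DFS with gray/black marking from CS210:
CS210 gray
  CS420 gray
    CS230 gray
      CS230→CS210: CS210 is gray → back edge
Back edge closes the cycle CS210 → CS420 → CS230 → CS210; its vertices are {CS210, CS230, CS420}.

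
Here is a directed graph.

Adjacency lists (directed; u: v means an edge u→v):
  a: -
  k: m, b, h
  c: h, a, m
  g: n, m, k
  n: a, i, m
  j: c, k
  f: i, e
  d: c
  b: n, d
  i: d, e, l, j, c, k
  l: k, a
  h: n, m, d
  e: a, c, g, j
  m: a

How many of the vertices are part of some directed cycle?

11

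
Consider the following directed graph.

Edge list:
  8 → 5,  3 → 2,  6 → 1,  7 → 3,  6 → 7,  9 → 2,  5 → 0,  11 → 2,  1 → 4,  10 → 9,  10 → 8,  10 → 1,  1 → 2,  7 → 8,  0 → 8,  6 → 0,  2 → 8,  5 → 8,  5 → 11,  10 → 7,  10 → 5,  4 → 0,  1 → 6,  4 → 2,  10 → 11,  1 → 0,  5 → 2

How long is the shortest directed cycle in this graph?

For each vertex v, BFS finds the shortest path from v back to v.
The shortest such closed walk is 1 → 6 → 1, length 2.

2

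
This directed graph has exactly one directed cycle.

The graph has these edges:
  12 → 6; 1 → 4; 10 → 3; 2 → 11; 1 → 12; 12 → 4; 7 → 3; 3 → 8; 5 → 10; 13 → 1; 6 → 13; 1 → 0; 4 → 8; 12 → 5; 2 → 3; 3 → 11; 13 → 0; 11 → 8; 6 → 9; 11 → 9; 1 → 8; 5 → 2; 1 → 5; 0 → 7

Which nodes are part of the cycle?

1, 6, 12, 13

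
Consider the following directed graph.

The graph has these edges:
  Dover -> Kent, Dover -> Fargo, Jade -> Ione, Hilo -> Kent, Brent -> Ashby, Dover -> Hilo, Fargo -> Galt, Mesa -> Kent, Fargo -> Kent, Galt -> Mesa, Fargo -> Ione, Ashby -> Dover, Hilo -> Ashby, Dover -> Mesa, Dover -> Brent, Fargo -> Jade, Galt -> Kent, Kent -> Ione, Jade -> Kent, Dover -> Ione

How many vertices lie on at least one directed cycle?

4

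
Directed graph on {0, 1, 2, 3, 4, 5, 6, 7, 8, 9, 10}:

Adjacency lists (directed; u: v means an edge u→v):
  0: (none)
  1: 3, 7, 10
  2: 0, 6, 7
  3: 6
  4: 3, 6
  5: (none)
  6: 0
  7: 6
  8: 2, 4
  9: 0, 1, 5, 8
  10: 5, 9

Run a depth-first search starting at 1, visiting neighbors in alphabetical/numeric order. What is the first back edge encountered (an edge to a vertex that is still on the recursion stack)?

DFS from 1 (visiting neighbors in alphabetical/numeric order); mark gray on enter, black on exit:
1 gray
  3 gray
    6 gray
      0 gray
      0 black
    6 black
  3 black
  7 gray
    7→6: 6 black — skip
  7 black
  10 gray
    5 gray
    5 black
    9 gray
      9→0: 0 black — skip
      9→1: 1 is gray → back edge
First back edge: 9 → 1.

9→1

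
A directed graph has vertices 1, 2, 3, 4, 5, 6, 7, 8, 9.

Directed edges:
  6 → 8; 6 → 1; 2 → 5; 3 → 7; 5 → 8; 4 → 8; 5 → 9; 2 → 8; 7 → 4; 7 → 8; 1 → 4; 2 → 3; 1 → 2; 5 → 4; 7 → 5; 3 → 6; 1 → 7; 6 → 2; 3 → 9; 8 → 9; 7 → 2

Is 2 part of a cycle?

Yes

2 is on a cycle iff 2 can reach itself via ≥1 edge.
2 → 3 → 7 → 2 — yes.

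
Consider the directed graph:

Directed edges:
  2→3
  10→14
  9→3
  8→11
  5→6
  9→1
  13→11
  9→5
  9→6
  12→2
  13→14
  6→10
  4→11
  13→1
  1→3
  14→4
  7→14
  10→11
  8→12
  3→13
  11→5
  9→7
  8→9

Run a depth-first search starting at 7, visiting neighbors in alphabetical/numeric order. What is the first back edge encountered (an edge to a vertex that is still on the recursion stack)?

10->11

DFS from 7 (visiting neighbors in alphabetical/numeric order); mark gray on enter, black on exit:
7 gray
  14 gray
    4 gray
      11 gray
        5 gray
          6 gray
            10 gray
              10→11: 11 is gray → back edge
First back edge: 10 → 11.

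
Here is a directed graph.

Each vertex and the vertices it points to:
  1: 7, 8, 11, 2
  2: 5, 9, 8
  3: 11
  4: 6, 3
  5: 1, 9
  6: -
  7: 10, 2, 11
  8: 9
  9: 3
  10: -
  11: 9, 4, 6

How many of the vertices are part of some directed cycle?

A vertex is on a directed cycle iff it belongs to a strongly connected component of size ≥ 2 (or has a self-loop).
The vertices on cycles are {1, 2, 3, 4, 5, 7, 9, 11} — 8 in total.

8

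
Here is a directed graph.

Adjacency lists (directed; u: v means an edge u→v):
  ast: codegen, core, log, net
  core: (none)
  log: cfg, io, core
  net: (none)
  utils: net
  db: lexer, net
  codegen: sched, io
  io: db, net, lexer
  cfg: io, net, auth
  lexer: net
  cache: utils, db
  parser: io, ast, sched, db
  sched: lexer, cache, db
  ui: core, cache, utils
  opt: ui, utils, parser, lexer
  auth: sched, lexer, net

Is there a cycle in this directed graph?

DFS with white/gray/black marking, starting from ui:
ui gray
  core gray
  core black
  cache gray
    utils gray
      net gray
      net black
    utils black
    db gray
      lexer gray
        lexer→net: net black — skip
      lexer black
      db→net: net black — skip
    db black
  cache black
  ui→utils: utils black — skip
ui black
ast gray
  codegen gray
    sched gray
      sched→lexer: lexer black — skip
      sched→cache: cache black — skip
      sched→db: db black — skip
    sched black
    io gray
      io→db: db black — skip
      io→net: net black — skip
      io→lexer: lexer black — skip
    io black
  codegen black
  ast→core: core black — skip
  log gray
    cfg gray
      cfg→io: io black — skip
      cfg→net: net black — skip
      auth gray
        auth→sched: sched black — skip
        auth→lexer: lexer black — skip
        auth→net: net black — skip
      auth black
    cfg black
    log→io: io black — skip
    log→core: core black — skip
  log black
  ast→net: net black — skip
ast black
parser gray
  parser→io: io black — skip
  parser→ast: ast black — skip
  parser→sched: sched black — skip
  parser→db: db black — skip
parser black
opt gray
  opt→ui: ui black — skip
  opt→utils: utils black — skip
  opt→parser: parser black — skip
  opt→lexer: lexer black — skip
opt black
Every edge goes to a white or black vertex — no back edge, so the graph is acyclic.

No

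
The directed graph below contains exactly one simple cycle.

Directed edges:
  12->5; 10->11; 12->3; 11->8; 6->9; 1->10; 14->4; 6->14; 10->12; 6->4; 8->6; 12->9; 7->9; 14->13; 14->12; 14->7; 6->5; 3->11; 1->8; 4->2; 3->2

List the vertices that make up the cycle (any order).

3, 6, 8, 11, 12, 14

DFS with gray/black marking from 8:
8 gray
  6 gray
    9 gray
    9 black
    4 gray
      2 gray
      2 black
    4 black
    5 gray
    5 black
    14 gray
      14→4: 4 black — skip
      7 gray
        7→9: 9 black — skip
      7 black
      12 gray
        12→9: 9 black — skip
        12→5: 5 black — skip
        3 gray
          11 gray
            11→8: 8 is gray → back edge
Back edge closes the cycle 8 → 6 → 14 → 12 → 3 → 11 → 8; its vertices are {3, 6, 8, 11, 12, 14}.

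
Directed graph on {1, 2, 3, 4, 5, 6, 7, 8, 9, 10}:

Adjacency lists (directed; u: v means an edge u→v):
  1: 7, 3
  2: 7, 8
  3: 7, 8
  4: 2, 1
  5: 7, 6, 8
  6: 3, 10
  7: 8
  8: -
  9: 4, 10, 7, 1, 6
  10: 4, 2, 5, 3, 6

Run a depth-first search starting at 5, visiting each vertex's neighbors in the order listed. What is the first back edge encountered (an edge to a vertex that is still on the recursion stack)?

10→5

DFS from 5 (visiting each vertex's neighbors in the order listed); mark gray on enter, black on exit:
5 gray
  7 gray
    8 gray
    8 black
  7 black
  6 gray
    3 gray
      3→7: 7 black — skip
      3→8: 8 black — skip
    3 black
    10 gray
      4 gray
        2 gray
          2→7: 7 black — skip
          2→8: 8 black — skip
        2 black
        1 gray
          1→7: 7 black — skip
          1→3: 3 black — skip
        1 black
      4 black
      10→2: 2 black — skip
      10→5: 5 is gray → back edge
First back edge: 10 → 5.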